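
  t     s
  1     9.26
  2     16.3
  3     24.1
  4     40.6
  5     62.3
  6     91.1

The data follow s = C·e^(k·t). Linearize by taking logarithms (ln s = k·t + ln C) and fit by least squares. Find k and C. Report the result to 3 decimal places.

k = 0.456, C = 6.215

Linearized form: ln s = k·t + ln C. From the 6 transformed points,
XᵀX = [[91.0000, 21.0000]; [21.0000, 6]], rhs = [79.9013, 20.5468]ᵀ  (here Σt = 21.0000, Σ(t)² = 91.0000, Σln s = 20.5468, Σt·ln s = 79.9013).
Slope k = (n·Σt·ln s − Σt·Σln s)/(n·Σ(t)² − (Σt)²) = (6·79.9013 − 21.0000·20.5468)/105.0000 = 0.45643; ln C = (Σln s − k·Σt)/n = 1.82694, so C = exp(1.82694) = 6.21484.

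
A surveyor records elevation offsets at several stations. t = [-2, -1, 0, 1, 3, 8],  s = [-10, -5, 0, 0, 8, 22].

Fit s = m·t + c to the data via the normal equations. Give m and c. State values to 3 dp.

With design matrix A, AᵀA = [[79, 9]; [9, 6]] and Aᵀs = [225, 15]ᵀ.
Eliminating c: 6·(row 1) − 9·(row 2) gives 393·m = 6·225 − 9·15 = 1215, so m = 405/131.
Then c = (15 − 9·(405/131))/6 = -280/131.

m = 3.092, c = -2.137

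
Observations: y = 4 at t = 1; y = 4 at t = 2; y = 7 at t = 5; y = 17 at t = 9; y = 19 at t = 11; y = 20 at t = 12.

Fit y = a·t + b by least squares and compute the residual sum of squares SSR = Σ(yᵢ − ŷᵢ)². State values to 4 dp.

SSR = 8.5884

The normal system AᵀA·[a, b]ᵀ = Aᵀy is [[376, 40]; [40, 6]]·[a, b]ᵀ = [649, 71]ᵀ.
Δ = 376·6 − 40² = 656.
a = (649·6 − 40·71)/656 = 527/328; b = (376·71 − 40·649)/656 = 46/41.
Residuals: 417/328, -55/164, -707/328, 465/328, 67/328, -33/82; SSR = 2817/328.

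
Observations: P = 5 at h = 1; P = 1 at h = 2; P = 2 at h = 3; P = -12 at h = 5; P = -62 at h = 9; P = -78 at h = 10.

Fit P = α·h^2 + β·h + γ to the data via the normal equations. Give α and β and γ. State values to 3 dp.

α = -1.028, β = 2.099, γ = 3.189

Forming MᵀM = [[17284, 1890, 220]; [1890, 220, 30]; [220, 30, 6]] and MᵀP = [-13095, -1385, -144]ᵀ gives MᵀM·[α, β, γ]ᵀ = MᵀP.
Inverting the 3×3 Gram matrix, [α, β, γ]ᵀ = [-3255/3167, 13297/6334, 20199/6334]ᵀ.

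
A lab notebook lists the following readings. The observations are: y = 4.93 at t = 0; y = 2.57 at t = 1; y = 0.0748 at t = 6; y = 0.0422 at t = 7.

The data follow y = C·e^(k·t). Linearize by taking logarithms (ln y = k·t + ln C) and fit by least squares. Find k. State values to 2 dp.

With ln yᵢ as the transformed response and tᵢ as the regressor:
Σt = 14.0000, Σ(t)² = 86.0000, Σln y = -3.2190, Σt·ln y = -36.7711.
Normal system: [[86.0000, 14.0000]; [14.0000, 4]]·[k, ln C]ᵀ = [-36.7711, -3.2190]ᵀ.
Slope k = (n·Σt·ln y − Σt·Σln y)/(n·Σ(t)² − (Σt)²) = (4·-36.7711 − 14.0000·-3.2190)/148.0000 = -0.68931; ln C = (Σln y − k·Σt)/n = 1.60783.

k = -0.69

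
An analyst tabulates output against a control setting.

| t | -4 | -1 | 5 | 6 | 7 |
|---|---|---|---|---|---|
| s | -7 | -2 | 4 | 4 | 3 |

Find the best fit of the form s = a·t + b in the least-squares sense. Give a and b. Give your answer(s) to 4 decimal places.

Sums needed: Σt·t = 127, Σt = 13, Σ1 = 5.
For Mᵀs: Σt·s = 95, Σs = 2.
Eliminating b: 5·(row 1) − 13·(row 2) gives 466·a = 5·95 − 13·2 = 449, so a = 449/466.
Then b = (2 − 13·(449/466))/5 = -981/466.

a = 0.9635, b = -2.1052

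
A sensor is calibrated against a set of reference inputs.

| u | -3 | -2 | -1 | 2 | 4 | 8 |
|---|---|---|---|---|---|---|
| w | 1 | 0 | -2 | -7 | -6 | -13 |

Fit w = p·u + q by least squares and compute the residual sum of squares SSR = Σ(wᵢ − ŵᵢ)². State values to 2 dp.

MᵀM·[p, q]ᵀ = Mᵀw reads: 98·p + 8·q = -143;  8·p + 6·q = -27.
Eliminating q: 6·(row 1) − 8·(row 2) gives 524·p = 6·(-143) − 8·(-27) = -642, so p = -321/262.
Then q = ((-27) − 8·(-321/262))/6 = -751/262.
Residuals: 25/131, 109/262, -47/131, -441/262, 463/262, -87/262; SSR = 839/131.

SSR = 6.40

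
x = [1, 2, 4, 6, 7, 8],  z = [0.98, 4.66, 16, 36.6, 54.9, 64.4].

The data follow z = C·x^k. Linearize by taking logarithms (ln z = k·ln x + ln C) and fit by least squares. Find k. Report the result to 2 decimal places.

With ln zᵢ as the transformed response and ln xᵢ as the regressor:
AᵀA = [[13.7233, 7.8966]; [7.8966, 6]], rhs = [27.8163, 16.0621]ᵀ  (here Σln x = 7.8966, Σ(ln x)² = 13.7233, Σln z = 16.0621, Σln x·ln z = 27.8163).
Δ = 13.7233·6 − (7.8966)² = 19.9843; k = (27.8163·6 − 7.8966·16.0621)/19.9843 = 2.00471, ln C = (13.7233·16.0621 − 7.8966·27.8163)/19.9843 = 0.03863.

k = 2.00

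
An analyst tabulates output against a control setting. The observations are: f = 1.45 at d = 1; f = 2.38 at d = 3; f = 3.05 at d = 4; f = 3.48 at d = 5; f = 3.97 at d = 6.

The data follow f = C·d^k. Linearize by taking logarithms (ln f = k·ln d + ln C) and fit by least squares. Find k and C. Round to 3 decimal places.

Taking logs, ln f = k·ln d + ln C, so regress ln f on ln d.
Σln d = 5.8861, Σ(ln d)² = 8.9295, Σln f = 4.9796, Σln d·ln f = 6.9760.
Equations: 8.9295·k + 5.8861·ln C = 6.9760;  5.8861·k + 5·ln C = 4.9796.
Slope k = (n·Σln d·ln f − Σln d·Σln f)/(n·Σ(ln d)² − (Σln d)²) = (5·6.9760 − 5.8861·4.9796)/10.0010 = 0.55688; ln C = (Σln f − k·Σln d)/n = 0.34036, so C = exp(0.34036) = 1.40545.

k = 0.557, C = 1.405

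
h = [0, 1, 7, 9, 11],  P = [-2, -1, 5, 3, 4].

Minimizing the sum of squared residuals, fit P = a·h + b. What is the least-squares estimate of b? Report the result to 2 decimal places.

Normal-equation sums: Σh·h = 252, Σh = 28, Σ1 = 5.
For XᵀP: Σh·P = 105, ΣP = 9.
Determinant 252·5 − 28² = 476.
a = (105·5 − 28·9)/476 = 39/68; b = (252·9 − 28·105)/476 = -24/17.

b = -1.41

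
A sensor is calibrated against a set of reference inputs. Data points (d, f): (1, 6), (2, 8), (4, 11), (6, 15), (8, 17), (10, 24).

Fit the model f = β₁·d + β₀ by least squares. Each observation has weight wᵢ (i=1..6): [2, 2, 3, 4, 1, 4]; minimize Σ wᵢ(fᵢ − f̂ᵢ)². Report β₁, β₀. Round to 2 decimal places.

β₁ = 1.98, β₀ = 3.51

From the data, Σwᵢ·d·d = 666, Σwᵢ·d = 90, Σwᵢ·1 = 16.
Right-hand side: Σwᵢ·d·f = 1632, Σwᵢ·f = 234.
Normal equations: [[666, 90]; [90, 16]]·[β₁, β₀]ᵀ = [1632, 234]ᵀ.
Determinant 666·16 − 90² = 2556.
β₁ = (1632·16 − 90·234)/2556 = 421/213; β₀ = (666·234 − 90·1632)/2556 = 249/71.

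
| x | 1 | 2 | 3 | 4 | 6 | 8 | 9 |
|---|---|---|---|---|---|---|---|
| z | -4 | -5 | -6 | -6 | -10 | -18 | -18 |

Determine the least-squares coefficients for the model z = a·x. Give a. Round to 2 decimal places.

a = -2.00

Normal-equation sums: Σx·x = 211.
And Σx·z = -422.
Normal equations: [[211]]·[a]ᵀ = [-422]ᵀ.
Hence a = -422 / 211 ≈ -2.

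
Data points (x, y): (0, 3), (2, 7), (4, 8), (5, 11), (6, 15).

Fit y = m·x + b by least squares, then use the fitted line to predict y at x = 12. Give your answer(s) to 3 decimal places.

ŷ = 24.147

Entries of MᵀM: Σx·x = 81, Σx = 17, Σ1 = 5.
Right-hand side: Σx·y = 191, Σy = 44.
So MᵀM·[m, b]ᵀ = Mᵀy: [[81, 17]; [17, 5]]·[m, b]ᵀ = [191, 44]ᵀ.
Eliminating b: 5·(row 1) − 17·(row 2) gives 116·m = 5·191 − 17·44 = 207, so m = 207/116.
Then b = (44 − 17·(207/116))/5 = 317/116.
At x = 12: ŷ = (207/116)·(12) + (317/116)·(1) = 2801/116.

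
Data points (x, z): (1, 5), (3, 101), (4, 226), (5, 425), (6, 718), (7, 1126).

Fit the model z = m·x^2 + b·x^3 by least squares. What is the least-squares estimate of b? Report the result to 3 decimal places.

b = 2.967

Compute the Gram sums: Σx^2·x^2 = 4660, Σx^2·x^3 = 28976, Σx^3·x^3 = 184756.
Right-hand side: Σx^2·z = 96177, Σx^3·z = 611627.
Normal equations: [[4660, 28976]; [28976, 184756]]·[m, b]ᵀ = [96177, 611627]ᵀ.
Determinant 4660·184756 − 28976² = 21354384.
m = (96177·184756 − 28976·611627)/21354384 = 11693465/5338596; b = (4660·611627 − 28976·96177)/21354384 = 15839267/5338596.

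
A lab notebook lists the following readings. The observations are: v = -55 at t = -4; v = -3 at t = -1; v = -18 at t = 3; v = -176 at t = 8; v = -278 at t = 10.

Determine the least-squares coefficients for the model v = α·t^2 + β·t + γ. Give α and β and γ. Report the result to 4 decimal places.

α = -3.0236, β = 2.1287, γ = 2.0860

Forming XᵀX = [[14434, 1474, 190]; [1474, 190, 16]; [190, 16, 5]] and Xᵀv = [-40109, -4019, -530]ᵀ gives XᵀX·[α, β, γ]ᵀ = Xᵀv.
Row-reducing yields α = -158329/52364, β = 111465/52364, γ = 54615/26182.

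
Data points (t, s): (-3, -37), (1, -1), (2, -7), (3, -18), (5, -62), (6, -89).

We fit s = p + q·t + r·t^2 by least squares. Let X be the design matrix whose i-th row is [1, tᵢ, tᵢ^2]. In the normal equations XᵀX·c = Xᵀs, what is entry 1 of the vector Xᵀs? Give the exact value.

Entry 1 ↔ basis 1, so (Xᵀs)_{1} = Σᵢ sᵢ = (1)·(-37) + (1)·(-1) + (1)·(-7) + (1)·(-18) + (1)·(-62) + (1)·(-89) = -214.

-214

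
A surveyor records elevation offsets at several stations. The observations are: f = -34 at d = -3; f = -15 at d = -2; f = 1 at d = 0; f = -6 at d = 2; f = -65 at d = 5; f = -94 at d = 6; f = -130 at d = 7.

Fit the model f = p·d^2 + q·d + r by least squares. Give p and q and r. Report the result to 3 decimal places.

p = -3.014, q = 2.275, r = 0.801

Entries of AᵀA: Σd^2·d^2 = 4435, Σd^2·d = 657, Σd^2 = 127, Σd·d = 127, Σd = 15, Σ1 = 7.
Moment sums: Σd^2·f = -11769, Σd·f = -1679, Σf = -343.
Inverting the 3×3 Gram matrix, [p, q, r]ᵀ = [-284852/94521, 71685/31507, 75668/94521]ᵀ.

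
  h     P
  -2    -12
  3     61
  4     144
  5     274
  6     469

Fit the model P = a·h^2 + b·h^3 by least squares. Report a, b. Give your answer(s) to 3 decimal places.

a = 0.832, b = 2.031

Normal-equation sums: Σh^2·h^2 = 2274, Σh^2·h^3 = 12136, Σh^3·h^3 = 67170.
Moment sums: Σh^2·P = 26539, Σh^3·P = 146513.
So XᵀX·[a, b]ᵀ = XᵀP: [[2274, 12136]; [12136, 67170]]·[a, b]ᵀ = [26539, 146513]ᵀ.
Δ = 2274·67170 − 12136² = 5462084.
a = (26539·67170 − 12136·146513)/5462084 = 2271431/2731042; b = (2274·146513 − 12136·26539)/5462084 = 5546629/2731042.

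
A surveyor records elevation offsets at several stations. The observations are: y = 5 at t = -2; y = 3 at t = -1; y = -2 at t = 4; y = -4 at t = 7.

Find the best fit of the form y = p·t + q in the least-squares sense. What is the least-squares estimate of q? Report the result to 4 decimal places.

q = 2.4630

Entries of AᵀA: Σt·t = 70, Σt = 8, Σ1 = 4.
And Σt·y = -49, Σy = 2.
Determinant 70·4 − 8² = 216.
p = ((-49)·4 − 8·2)/216 = -53/54; q = (70·2 − 8·(-49))/216 = 133/54.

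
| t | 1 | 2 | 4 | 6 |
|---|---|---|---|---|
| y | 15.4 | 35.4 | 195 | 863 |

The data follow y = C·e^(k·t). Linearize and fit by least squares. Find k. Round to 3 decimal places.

With ln yᵢ as the transformed response and tᵢ as the regressor:
Over the data: Σt = 13.0000, Σ(t)² = 57.0000, Σln y = 18.3345, Σt·ln y = 71.5223.
Normal system: [[57.0000, 13.0000]; [13.0000, 4]]·[k, ln C]ᵀ = [71.5223, 18.3345]ᵀ.
Slope k = (n·Σt·ln y − Σt·Σln y)/(n·Σ(t)² − (Σt)²) = (4·71.5223 − 13.0000·18.3345)/59.0000 = 0.80916; ln C = (Σln y − k·Σt)/n = 1.95384.

k = 0.809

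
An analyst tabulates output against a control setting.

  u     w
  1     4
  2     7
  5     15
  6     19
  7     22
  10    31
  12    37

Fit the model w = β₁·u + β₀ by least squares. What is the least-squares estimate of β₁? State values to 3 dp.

β₁ = 3.012

With design matrix X, XᵀX = [[359, 43]; [43, 7]] and Xᵀw = [1115, 135]ᵀ.
Δ = 359·7 − 43² = 664.
β₁ = (1115·7 − 43·135)/664 = 250/83; β₀ = (359·135 − 43·1115)/664 = 65/83.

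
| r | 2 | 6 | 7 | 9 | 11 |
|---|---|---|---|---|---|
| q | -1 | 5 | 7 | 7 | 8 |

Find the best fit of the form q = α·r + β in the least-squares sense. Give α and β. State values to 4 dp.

α = 1.0000, β = -1.8000

Forming AᵀA = [[291, 35]; [35, 5]] and Aᵀq = [228, 26]ᵀ gives AᵀA·[α, β]ᵀ = Aᵀq.
Δ = 291·5 − 35² = 230.
α = (228·5 − 35·26)/230 = 1; β = (291·26 − 35·228)/230 = -9/5.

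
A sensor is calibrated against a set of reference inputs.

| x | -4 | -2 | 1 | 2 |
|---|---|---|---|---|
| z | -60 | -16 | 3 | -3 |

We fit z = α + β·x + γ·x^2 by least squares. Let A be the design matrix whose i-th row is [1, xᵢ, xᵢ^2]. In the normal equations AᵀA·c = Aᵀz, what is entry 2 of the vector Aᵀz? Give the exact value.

269

Entry 2 ↔ basis x, so (Aᵀz)_{2} = Σᵢ (x)·zᵢ = (-4)·(-60) + (-2)·(-16) + (1)·(3) + (2)·(-3) = 269.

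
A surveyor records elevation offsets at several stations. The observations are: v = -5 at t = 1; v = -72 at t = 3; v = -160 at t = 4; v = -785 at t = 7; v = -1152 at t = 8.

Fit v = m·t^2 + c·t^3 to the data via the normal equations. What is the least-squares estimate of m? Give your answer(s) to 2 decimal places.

The normal system MᵀM·[m, c]ᵀ = Mᵀv is [[6835, 50843]; [50843, 384619]]·[m, c]ᵀ = [-115406, -871268]ᵀ.
Determinant 6835·384619 − 50843² = 43860216.
m = ((-115406)·384619 − 50843·(-871268))/43860216 = -44730695/21930108; c = (6835·(-871268) − 50843·(-115406))/43860216 = -43764761/21930108.

m = -2.04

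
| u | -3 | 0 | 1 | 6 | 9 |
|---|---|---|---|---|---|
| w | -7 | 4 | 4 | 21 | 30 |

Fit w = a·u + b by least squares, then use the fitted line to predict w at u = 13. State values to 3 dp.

From the data, Σu·u = 127, Σu = 13, Σ1 = 5.
And Σu·w = 421, Σw = 52.
Normal equations: [[127, 13]; [13, 5]]·[a, b]ᵀ = [421, 52]ᵀ.
Determinant 127·5 − 13² = 466.
a = (421·5 − 13·52)/466 = 1429/466; b = (127·52 − 13·421)/466 = 1131/466.
At u = 13: ŵ = (1429/466)·(13) + (1131/466)·(1) = 9854/233.

ŵ = 42.292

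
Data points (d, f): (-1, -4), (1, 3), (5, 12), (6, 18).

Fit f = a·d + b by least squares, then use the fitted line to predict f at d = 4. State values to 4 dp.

f̂ = 10.8855

The normal equations are: 63·a + 11·b = 175;  11·a + 4·b = 29.
Δ = 63·4 − 11² = 131.
a = (175·4 − 11·29)/131 = 381/131; b = (63·29 − 11·175)/131 = -98/131.
At d = 4: f̂ = (381/131)·(4) + (-98/131)·(1) = 1426/131.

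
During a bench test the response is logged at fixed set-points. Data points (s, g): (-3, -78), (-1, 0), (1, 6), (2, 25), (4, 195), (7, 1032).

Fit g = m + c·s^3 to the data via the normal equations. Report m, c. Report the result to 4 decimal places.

From the data, Σ1 = 6, Σs^3 = 388, Σs^3·s^3 = 122540.
For Xᵀg: Σg = 1180, Σs^3·g = 368768.
Determinant 6·122540 − 388² = 584696.
m = (1180·122540 − 388·368768)/584696 = 189402/73087; c = (6·368768 − 388·1180)/584696 = 219346/73087.

m = 2.5915, c = 3.0012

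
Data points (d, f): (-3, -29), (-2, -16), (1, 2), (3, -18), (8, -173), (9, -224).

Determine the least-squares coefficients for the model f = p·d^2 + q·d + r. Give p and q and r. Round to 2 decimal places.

p = -3.02, q = 2.10, r = 2.67

AᵀA·[p, q, r]ᵀ = Aᵀf reads: 10836·p + 1234·q + 168·r = -29701;  1234·p + 168·q + 16·r = -3333;  168·p + 16·q + 6·r = -458.
Row-reducing yields p = -683221/226122, q = 158291/75374, r = 301607/113061.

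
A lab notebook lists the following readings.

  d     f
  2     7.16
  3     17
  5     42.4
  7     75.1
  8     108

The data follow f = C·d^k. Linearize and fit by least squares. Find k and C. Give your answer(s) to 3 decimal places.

Taking logs, ln f = k·ln d + ln C, so regress ln f on ln d.
XᵀX = [[12.3883, 7.4265]; [7.4265, 5]], rhs = [28.6481, 17.5498]ᵀ  (here Σln d = 7.4265, Σ(ln d)² = 12.3883, Σln f = 17.5498, Σln d·ln f = 28.6481).
Slope k = (n·Σln d·ln f − Σln d·Σln f)/(n·Σ(ln d)² − (Σln d)²) = (5·28.6481 − 7.4265·17.5498)/6.7880 = 1.90128; ln C = (Σln f − k·Σln d)/n = 0.68597, so C = exp(0.68597) = 1.98569.

k = 1.901, C = 1.986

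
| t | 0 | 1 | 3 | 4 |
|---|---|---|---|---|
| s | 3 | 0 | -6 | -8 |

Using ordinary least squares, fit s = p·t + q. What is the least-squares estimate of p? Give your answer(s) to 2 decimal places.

p = -2.80

From the data, Σt·t = 26, Σt = 8, Σ1 = 4.
And Σt·s = -50, Σs = -11.
So MᵀM·[p, q]ᵀ = Mᵀs: [[26, 8]; [8, 4]]·[p, q]ᵀ = [-50, -11]ᵀ.
Eliminating q: 4·(row 1) − 8·(row 2) gives 40·p = 4·(-50) − 8·(-11) = -112, so p = -14/5.
Then q = ((-11) − 8·(-14/5))/4 = 57/20.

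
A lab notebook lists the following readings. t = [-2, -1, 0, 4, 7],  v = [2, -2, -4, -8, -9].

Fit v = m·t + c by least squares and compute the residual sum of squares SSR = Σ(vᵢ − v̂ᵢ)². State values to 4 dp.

SSR = 10.5280

The normal system XᵀX·[m, c]ᵀ = Xᵀv is [[70, 8]; [8, 5]]·[m, c]ᵀ = [-97, -21]ᵀ.
Determinant 70·5 − 8² = 286.
m = ((-97)·5 − 8·(-21))/286 = -317/286; c = (70·(-21) − 8·(-97))/286 = -347/143.
Residuals: 316/143, -15/22, -225/143, -163/143, 339/286; SSR = 3011/286.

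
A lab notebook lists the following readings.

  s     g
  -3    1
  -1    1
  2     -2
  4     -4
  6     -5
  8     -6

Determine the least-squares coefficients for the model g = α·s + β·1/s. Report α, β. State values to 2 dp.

Setting ∂/∂α … = 0 gives: 130·α + 6·β = -102;  6·α + (845/576)·β = -59/12.
Determinant 130·(845/576) − 6² = 44557/288.
α = ((-102)·(845/576) − 6·(-59/12))/(44557/288) = -34599/44557; β = (130·(-59/12) − 6·(-102))/(44557/288) = -7824/44557.

α = -0.78, β = -0.18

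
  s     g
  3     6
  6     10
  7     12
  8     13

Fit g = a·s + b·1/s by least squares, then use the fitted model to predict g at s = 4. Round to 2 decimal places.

ĝ = 7.28

Setting ∂/∂a … = 0 gives: 158·a + 4·b = 266;  4·a + (4937/28224)·b = 1177/168.
(Σs·s = 158, Σs·1/s = 4, Σ1/s·1/s = 4937/28224, Σs·g = 266, Σ1/s·g = 1177/168.)
Determinant 158·(4937/28224) − 4² = 164231/14112.
a = (266·(4937/28224) − 4·(1177/168))/(164231/14112) = 261149/164231; b = (158·(1177/168) − 4·266)/(164231/14112) = 605976/164231.
At s = 4: ĝ = (261149/164231)·(4) + (605976/164231)·(1/4) = 1196090/164231.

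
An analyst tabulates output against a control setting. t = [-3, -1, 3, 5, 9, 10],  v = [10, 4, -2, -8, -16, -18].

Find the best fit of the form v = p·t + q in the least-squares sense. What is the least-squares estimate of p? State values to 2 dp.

Normal-equation sums: Σt·t = 225, Σt = 23, Σ1 = 6.
For Mᵀv: Σt·v = -404, Σv = -30.
Eliminating q: 6·(row 1) − 23·(row 2) gives 821·p = 6·(-404) − 23·(-30) = -1734, so p = -1734/821.
Then q = ((-30) − 23·(-1734/821))/6 = 2542/821.

p = -2.11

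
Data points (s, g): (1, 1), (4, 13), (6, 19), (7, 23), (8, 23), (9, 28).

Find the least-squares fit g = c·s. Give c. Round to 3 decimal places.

XᵀX·[c]ᵀ = Xᵀg reads: 247·c = 764.
Hence c = 764 / 247 ≈ 3.09312.

c = 3.093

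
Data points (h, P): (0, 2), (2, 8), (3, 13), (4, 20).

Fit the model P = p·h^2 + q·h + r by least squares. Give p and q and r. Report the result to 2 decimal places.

With design matrix M, MᵀM = [[353, 99, 29]; [99, 29, 9]; [29, 9, 4]] and MᵀP = [469, 135, 43]ᵀ.
Solving the 3×3 system (Gaussian elimination) gives p = 17/22, q = 153/110, r = 111/55.

p = 0.77, q = 1.39, r = 2.02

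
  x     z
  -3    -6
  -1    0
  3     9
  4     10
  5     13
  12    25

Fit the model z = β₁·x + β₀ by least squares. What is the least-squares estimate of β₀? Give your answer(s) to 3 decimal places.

β₀ = 1.704

Normal-equation sums: Σx·x = 204, Σx = 20, Σ1 = 6.
Moment sums: Σx·z = 450, Σz = 51.
Determinant 204·6 − 20² = 824.
β₁ = (450·6 − 20·51)/824 = 210/103; β₀ = (204·51 − 20·450)/824 = 351/206.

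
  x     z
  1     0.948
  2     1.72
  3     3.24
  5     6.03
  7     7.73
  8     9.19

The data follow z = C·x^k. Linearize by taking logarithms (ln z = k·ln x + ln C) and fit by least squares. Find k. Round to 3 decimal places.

k = 1.123

Taking logs, ln z = k·ln x + ln C, so regress ln z on ln x.
Sums: Σln x = 7.4265, Σ(ln x)² = 12.3883, Σln z = 7.7245, Σln x·ln z = 13.1512.
Normal system: [[12.3883, 7.4265]; [7.4265, 6]]·[k, ln C]ᵀ = [13.1512, 7.7245]ᵀ.
Slope k = (n·Σln x·ln z − Σln x·Σln z)/(n·Σ(ln x)² − (Σln x)²) = (6·13.1512 − 7.4265·7.7245)/19.1764 = 1.12331; ln C = (Σln z − k·Σln x)/n = -0.10298.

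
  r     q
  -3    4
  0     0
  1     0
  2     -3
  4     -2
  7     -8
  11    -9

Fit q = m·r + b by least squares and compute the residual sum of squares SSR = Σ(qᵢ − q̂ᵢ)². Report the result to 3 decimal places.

Compute the Gram sums: Σr·r = 200, Σr = 22, Σ1 = 7.
Moment sums: Σr·q = -181, Σq = -18.
Normal equations: [[200, 22]; [22, 7]]·[m, b]ᵀ = [-181, -18]ᵀ.
Eliminating b: 7·(row 1) − 22·(row 2) gives 916·m = 7·(-181) − 22·(-18) = -871, so m = -871/916.
Then b = ((-18) − 22·(-871/916))/7 = 191/458.
Residuals: 669/916, -191/458, 489/916, -347/229, 635/458, -1613/916, 955/916; SSR = 8609/916.

SSR = 9.398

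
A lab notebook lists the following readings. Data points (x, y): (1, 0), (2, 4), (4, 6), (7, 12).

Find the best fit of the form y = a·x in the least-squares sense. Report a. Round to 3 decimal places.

a = 1.657

From the data, Σx·x = 70.
For Aᵀy: Σx·y = 116.
a = 116/70 = 1.65714.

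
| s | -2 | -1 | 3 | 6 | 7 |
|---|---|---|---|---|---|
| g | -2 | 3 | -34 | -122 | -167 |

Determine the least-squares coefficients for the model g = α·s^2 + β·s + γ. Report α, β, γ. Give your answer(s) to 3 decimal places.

Setting ∂/∂α … = 0 gives: 3795·α + 577·β + 99·γ = -12886;  577·α + 99·β + 13·γ = -2002;  99·α + 13·β + 5·γ = -322.
Inverting the 3×3 Gram matrix, [α, β, γ]ᵀ = [-16315/5464, -17641/5464, 8511/2732]ᵀ.

α = -2.986, β = -3.229, γ = 3.115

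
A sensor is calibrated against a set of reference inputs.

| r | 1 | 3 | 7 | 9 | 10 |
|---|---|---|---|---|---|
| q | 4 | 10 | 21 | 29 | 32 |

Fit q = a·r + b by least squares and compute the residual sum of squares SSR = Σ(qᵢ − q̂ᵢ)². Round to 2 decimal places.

Sums needed: Σr·r = 240, Σr = 30, Σ1 = 5.
And Σr·q = 762, Σq = 96.
AᵀA·[a, b]ᵀ = Aᵀq becomes [[240, 30]; [30, 5]]·[a, b]ᵀ = [762, 96]ᵀ.
Eliminating b: 5·(row 1) − 30·(row 2) gives 300·a = 5·762 − 30·96 = 930, so a = 31/10.
Then b = (96 − 30·(31/10))/5 = 3/5.
Residuals: 3/10, 1/10, -13/10, 1/2, 2/5; SSR = 11/5.

SSR = 2.20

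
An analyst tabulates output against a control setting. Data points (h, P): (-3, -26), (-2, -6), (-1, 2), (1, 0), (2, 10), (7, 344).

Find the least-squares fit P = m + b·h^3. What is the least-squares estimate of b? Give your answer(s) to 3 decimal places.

Sums needed: Σ1 = 6, Σh^3 = 316, Σh^3·h^3 = 118508.
Right-hand side: ΣP = 324, Σh^3·P = 118820.
Determinant 6·118508 − 316² = 611192.
m = (324·118508 − 316·118820)/611192 = 106184/76399; b = (6·118820 − 316·324)/611192 = 76317/76399.

b = 0.999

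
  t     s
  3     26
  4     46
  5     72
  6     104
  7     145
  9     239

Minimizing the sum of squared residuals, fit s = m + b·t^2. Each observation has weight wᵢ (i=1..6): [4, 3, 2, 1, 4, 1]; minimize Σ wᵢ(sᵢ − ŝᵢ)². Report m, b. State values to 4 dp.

Normal-equation sums: Σwᵢ·1 = 15, Σwᵢ·t^2 = 447, Σwᵢ·t^2·t^2 = 19803.
For AᵀWs: Σwᵢ·s = 1309, Σwᵢ·t^2·s = 58267.
det = 15·19803 − 447² = 97236.
m = (1309·19803 − 447·58267)/97236 = -20537/16206; b = (15·58267 − 447·1309)/97236 = 16049/5402.

m = -1.2672, b = 2.9709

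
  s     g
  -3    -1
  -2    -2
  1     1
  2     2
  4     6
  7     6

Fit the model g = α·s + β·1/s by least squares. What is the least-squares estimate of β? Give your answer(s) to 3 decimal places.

Sums needed: Σs·s = 83, Σs·1/s = 6, Σ1/s·1/s = 11953/7056.
And Σs·g = 78, Σ1/s·g = 239/42.
So MᵀM·[α, β]ᵀ = Mᵀg: [[83, 6]; [6, 11953/7056]]·[α, β]ᵀ = [78, 239/42]ᵀ.
Δ = 83·(11953/7056) − 6² = 738083/7056.
α = (78·(11953/7056) − 6·(239/42))/(738083/7056) = 691422/738083; β = (83·(239/42) − 6·78)/(738083/7056) = 30408/738083.

β = 0.041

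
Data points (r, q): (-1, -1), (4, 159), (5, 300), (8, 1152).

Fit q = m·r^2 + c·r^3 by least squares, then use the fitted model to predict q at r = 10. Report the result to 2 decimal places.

From the data, Σr^2·r^2 = 4978, Σr^2·r^3 = 36916, Σr^3·r^3 = 281866.
Moment sums: Σr^2·q = 83771, Σr^3·q = 637501.
Eliminating c: 281866·(row 1) − 36916·(row 2) gives 40337892·m = 281866·83771 − 36916·637501 = 78209770, so m = 39104885/20168946.
Then c = (637501 − 36916·(39104885/20168946))/281866 = 40494871/20168946.
At r = 10: q̂ = (39104885/20168946)·(100) + (40494871/20168946)·(1000) = 7400893250/3361491.

q̂ = 2201.67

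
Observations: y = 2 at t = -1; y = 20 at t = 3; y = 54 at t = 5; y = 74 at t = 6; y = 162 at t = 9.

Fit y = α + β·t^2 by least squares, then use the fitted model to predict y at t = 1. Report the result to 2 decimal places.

ŷ = 4.00

Compute the Gram sums: Σ1 = 5, Σt^2 = 152, Σt^2·t^2 = 8564.
And Σy = 312, Σt^2·y = 17318.
Normal equations: [[5, 152]; [152, 8564]]·[α, β]ᵀ = [312, 17318]ᵀ.
Eliminating β: 8564·(row 1) − 152·(row 2) gives 19716·α = 8564·312 − 152·17318 = 39632, so α = 9908/4929.
Then β = (17318 − 152·(9908/4929))/8564 = 19583/9858.
At t = 1: ŷ = (9908/4929)·(1) + (19583/9858)·(1) = 13133/3286.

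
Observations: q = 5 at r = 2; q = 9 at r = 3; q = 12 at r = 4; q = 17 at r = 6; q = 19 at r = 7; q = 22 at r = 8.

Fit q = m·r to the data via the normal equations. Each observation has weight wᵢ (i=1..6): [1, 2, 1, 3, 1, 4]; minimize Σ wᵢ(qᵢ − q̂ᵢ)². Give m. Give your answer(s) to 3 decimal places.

m = 2.783

Forming AᵀWA = [[451]] and AᵀWq = [1255]ᵀ gives AᵀWA·[m]ᵀ = AᵀWq.
m = 1255/451 = 2.78271.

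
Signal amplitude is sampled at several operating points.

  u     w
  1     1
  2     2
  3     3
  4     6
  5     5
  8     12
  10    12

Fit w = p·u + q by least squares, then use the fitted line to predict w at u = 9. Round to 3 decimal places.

Setting ∂/∂p … = 0 gives: 219·p + 33·q = 279;  33·p + 7·q = 41.
det = 219·7 − 33² = 444.
p = (279·7 − 33·41)/444 = 50/37; q = (219·41 − 33·279)/444 = -19/37.
At u = 9: ŵ = (50/37)·(9) + (-19/37)·(1) = 431/37.

ŵ = 11.649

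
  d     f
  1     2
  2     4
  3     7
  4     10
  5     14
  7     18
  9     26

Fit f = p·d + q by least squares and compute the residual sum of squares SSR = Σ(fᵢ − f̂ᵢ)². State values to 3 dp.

XᵀX·[p, q]ᵀ = Xᵀf reads: 185·p + 31·q = 501;  31·p + 7·q = 81.
det = 185·7 − 31² = 334.
p = (501·7 − 31·81)/334 = 498/167; q = (185·81 − 31·501)/334 = -273/167.
Residuals: 109/167, -55/167, -52/167, -49/167, 121/167, -207/167, 133/167; SSR = 570/167.

SSR = 3.413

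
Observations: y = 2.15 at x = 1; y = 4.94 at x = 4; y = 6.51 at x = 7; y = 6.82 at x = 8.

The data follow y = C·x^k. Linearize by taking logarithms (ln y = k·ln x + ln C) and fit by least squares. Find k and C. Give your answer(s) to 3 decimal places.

k = 0.562, C = 2.179

Let Y = ln y. Fitting Y = k·ln x + ln C by least squares:
XᵀX = [[10.0325, 5.4116]; [5.4116, 4]], rhs = [9.8520, 6.1560]ᵀ  (here Σln x = 5.4116, Σ(ln x)² = 10.0325, Σln y = 6.1560, Σln x·ln y = 9.8520).
Solving (det = 10.8439): k = 0.56195, ln C = 0.77874, so C = exp(0.77874) = 2.17872.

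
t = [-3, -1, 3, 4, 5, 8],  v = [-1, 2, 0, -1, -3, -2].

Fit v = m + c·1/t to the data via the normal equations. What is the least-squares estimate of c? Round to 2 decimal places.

c = -2.38

Entries of AᵀA: Σ1 = 6, Σ1/t = -17/40, Σ1/t·1/t = 19301/14400.
And Σv = -5, Σ1/t·v = -83/30.
AᵀA·[m, c]ᵀ = Aᵀv becomes [[6, -17/40]; [-17/40, 19301/14400]]·[m, c]ᵀ = [-5, -83/30]ᵀ.
Determinant 6·(19301/14400) − (-17/40)² = 7547/960.
m = ((-5)·(19301/14400) − (-17/40)·(-83/30))/(7547/960) = -113437/113205; c = (6·(-83/30) − (-17/40)·(-5))/(7547/960) = -17976/7547.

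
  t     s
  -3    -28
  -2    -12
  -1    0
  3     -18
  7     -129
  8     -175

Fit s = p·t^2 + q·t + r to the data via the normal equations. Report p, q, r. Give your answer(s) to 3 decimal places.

p = -3.011, q = 1.816, r = 4.288

Compute the Gram sums: Σt^2·t^2 = 6676, Σt^2·t = 846, Σt^2 = 136, Σt·t = 136, Σt = 12, Σ1 = 6.
Right-hand side: Σt^2·s = -17983, Σt·s = -2249, Σs = -362.
MᵀM·[p, q, r]ᵀ = Mᵀs becomes [[6676, 846, 136]; [846, 136, 12]; [136, 12, 6]]·[p, q, r]ᵀ = [-17983, -2249, -362]ᵀ.
Row-reducing yields p = -6727/2234, q = 28403/15638, r = 33526/7819.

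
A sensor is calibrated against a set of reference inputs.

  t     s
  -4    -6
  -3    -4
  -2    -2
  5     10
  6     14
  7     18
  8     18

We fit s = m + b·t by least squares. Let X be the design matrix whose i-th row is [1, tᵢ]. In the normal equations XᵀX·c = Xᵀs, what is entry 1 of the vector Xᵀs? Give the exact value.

48

Entry 1 ↔ basis 1, so (Xᵀs)_{1} = Σᵢ sᵢ = (1)·(-6) + (1)·(-4) + (1)·(-2) + (1)·(10) + (1)·(14) + (1)·(18) + (1)·(18) = 48.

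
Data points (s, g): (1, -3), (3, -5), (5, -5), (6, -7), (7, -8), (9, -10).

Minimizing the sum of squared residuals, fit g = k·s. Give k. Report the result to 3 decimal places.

Forming AᵀA = [[201]] and Aᵀg = [-231]ᵀ gives AᵀA·[k]ᵀ = Aᵀg.
k = (-231)/201 = -1.14925.

k = -1.149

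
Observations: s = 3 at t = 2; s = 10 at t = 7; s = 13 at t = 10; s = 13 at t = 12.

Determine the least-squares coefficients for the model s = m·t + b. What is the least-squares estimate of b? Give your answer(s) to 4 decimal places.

Compute the Gram sums: Σt·t = 297, Σt = 31, Σ1 = 4.
Moment sums: Σt·s = 362, Σs = 39.
Eliminating b: 4·(row 1) − 31·(row 2) gives 227·m = 4·362 − 31·39 = 239, so m = 239/227.
Then b = (39 − 31·(239/227))/4 = 361/227.

b = 1.5903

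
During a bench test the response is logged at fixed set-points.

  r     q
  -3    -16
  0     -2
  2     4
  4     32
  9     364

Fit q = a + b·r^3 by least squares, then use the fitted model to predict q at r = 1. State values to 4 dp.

q̂ = -0.6761

Sums needed: Σ1 = 5, Σr^3 = 774, Σr^3·r^3 = 536330.
For Aᵀq: Σq = 382, Σr^3·q = 267868.
So AᵀA·[a, b]ᵀ = Aᵀq: [[5, 774]; [774, 536330]]·[a, b]ᵀ = [382, 267868]ᵀ.
Δ = 5·536330 − 774² = 2082574.
a = (382·536330 − 774·267868)/2082574 = -1225886/1041287; b = (5·267868 − 774·382)/2082574 = 521836/1041287.
At r = 1: q̂ = (-1225886/1041287)·(1) + (521836/1041287)·(1) = -704050/1041287.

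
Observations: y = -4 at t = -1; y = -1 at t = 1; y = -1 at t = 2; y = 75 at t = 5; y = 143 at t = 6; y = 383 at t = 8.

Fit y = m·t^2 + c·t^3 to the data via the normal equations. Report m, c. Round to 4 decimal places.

m = -2.0402, c = 1.0032

The normal system XᵀX·[m, c]ᵀ = Xᵀy is [[6035, 43701]; [43701, 324491]]·[m, c]ᵀ = [31526, 236354]ᵀ.
det = 6035·324491 − 43701² = 48525784.
m = (31526·324491 − 43701·236354)/48525784 = -12375361/6065723; c = (6035·236354 − 43701·31526)/48525784 = 6084833/6065723.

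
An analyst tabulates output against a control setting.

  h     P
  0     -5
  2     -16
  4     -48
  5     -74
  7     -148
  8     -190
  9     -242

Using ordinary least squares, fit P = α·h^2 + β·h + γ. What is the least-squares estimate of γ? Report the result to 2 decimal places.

Sums needed: Σh^2·h^2 = 13955, Σh^2·h = 1781, Σh^2 = 239, Σh·h = 239, Σh = 35, Σ1 = 7.
And Σh^2·P = -41696, Σh·P = -5328, ΣP = -723.
Solving the 3×3 system (Gaussian elimination) gives α = -297037/96162, β = 145909/96162, γ = -7879/1457.

γ = -5.41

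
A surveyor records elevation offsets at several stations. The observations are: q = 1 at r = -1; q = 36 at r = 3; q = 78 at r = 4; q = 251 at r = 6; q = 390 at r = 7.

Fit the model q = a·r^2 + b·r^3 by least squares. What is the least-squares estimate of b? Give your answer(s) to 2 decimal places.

b = 1.01

Compute the Gram sums: Σr^2·r^2 = 4035, Σr^2·r^3 = 25849, Σr^3·r^3 = 169131.
And Σr^2·q = 29719, Σr^3·q = 193949.
Δ = 4035·169131 − 25849² = 14272784.
a = (29719·169131 − 25849·193949)/14272784 = 1627061/1784098; b = (4035·193949 − 25849·29719)/14272784 = 1797223/1784098.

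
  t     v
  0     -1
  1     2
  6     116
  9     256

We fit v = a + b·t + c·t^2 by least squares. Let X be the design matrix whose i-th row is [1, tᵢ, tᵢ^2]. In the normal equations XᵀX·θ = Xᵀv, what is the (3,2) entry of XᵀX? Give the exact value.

Row 3 ↔ basis t^2, column 2 ↔ basis t, so (XᵀX)_{3,2} = Σᵢ (t^2)·(t) = (0)·(0) + (1)·(1) + (36)·(6) + (81)·(9) = 946.

946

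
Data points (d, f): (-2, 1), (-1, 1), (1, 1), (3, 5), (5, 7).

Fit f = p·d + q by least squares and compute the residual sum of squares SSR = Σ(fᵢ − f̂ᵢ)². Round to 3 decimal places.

Compute the Gram sums: Σd·d = 40, Σd = 6, Σ1 = 5.
Moment sums: Σd·f = 48, Σf = 15.
So XᵀX·[p, q]ᵀ = Xᵀf: [[40, 6]; [6, 5]]·[p, q]ᵀ = [48, 15]ᵀ.
Eliminating q: 5·(row 1) − 6·(row 2) gives 164·p = 5·48 − 6·15 = 150, so p = 75/82.
Then q = (15 − 6·(75/82))/5 = 78/41.
Residuals: 38/41, 1/82, -149/82, 29/82, 43/82; SSR = 187/41.

SSR = 4.561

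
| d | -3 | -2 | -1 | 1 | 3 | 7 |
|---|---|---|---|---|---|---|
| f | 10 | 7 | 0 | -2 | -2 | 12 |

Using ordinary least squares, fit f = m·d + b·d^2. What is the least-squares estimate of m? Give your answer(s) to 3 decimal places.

Entries of MᵀM: Σd·d = 73, Σd·d^2 = 335, Σd^2·d^2 = 2581.
Moment sums: Σd·f = 32, Σd^2·f = 686.
Normal equations: [[73, 335]; [335, 2581]]·[m, b]ᵀ = [32, 686]ᵀ.
Eliminating b: 2581·(row 1) − 335·(row 2) gives 76188·m = 2581·32 − 335·686 = -147218, so m = -73609/38094.
Then b = (686 − 335·(-73609/38094))/2581 = 19679/38094.

m = -1.932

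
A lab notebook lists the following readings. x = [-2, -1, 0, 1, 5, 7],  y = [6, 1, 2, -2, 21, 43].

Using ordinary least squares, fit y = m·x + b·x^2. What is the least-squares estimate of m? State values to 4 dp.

AᵀA·[m, b]ᵀ = Aᵀy reads: 80·m + 460·b = 391;  460·m + 3044·b = 2655.
(Σx·x = 80, Σx·x^2 = 460, Σx^2·x^2 = 3044, Σx·y = 391, Σx^2·y = 2655.)
det = 80·3044 − 460² = 31920.
m = (391·3044 − 460·2655)/31920 = -3887/3990; b = (80·2655 − 460·391)/31920 = 1627/1596.

m = -0.9742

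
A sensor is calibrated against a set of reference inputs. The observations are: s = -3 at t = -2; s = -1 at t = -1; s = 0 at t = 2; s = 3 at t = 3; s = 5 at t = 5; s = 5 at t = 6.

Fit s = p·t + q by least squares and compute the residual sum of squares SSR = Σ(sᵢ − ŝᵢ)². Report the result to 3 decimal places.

Entries of XᵀX: Σt·t = 79, Σt = 13, Σ1 = 6.
And Σt·s = 71, Σs = 9.
Δ = 79·6 − 13² = 305.
p = (71·6 − 13·9)/305 = 309/305; q = (79·9 − 13·71)/305 = -212/305.
Residuals: -17/61, 216/305, -406/305, 40/61, 192/305, -117/305; SSR = 1014/305.

SSR = 3.325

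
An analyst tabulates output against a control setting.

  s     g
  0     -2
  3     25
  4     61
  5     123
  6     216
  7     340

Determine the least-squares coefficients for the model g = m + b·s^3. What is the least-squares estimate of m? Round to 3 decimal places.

Compute the Gram sums: Σ1 = 6, Σs^3 = 775, Σs^3·s^3 = 184755.
Moment sums: Σg = 763, Σs^3·g = 183230.
So MᵀM·[m, b]ᵀ = Mᵀg: [[6, 775]; [775, 184755]]·[m, b]ᵀ = [763, 183230]ᵀ.
Eliminating b: 184755·(row 1) − 775·(row 2) gives 507905·m = 184755·763 − 775·183230 = -1035185, so m = -207037/101581.
Then b = (183230 − 775·(-207037/101581))/184755 = 101611/101581.

m = -2.038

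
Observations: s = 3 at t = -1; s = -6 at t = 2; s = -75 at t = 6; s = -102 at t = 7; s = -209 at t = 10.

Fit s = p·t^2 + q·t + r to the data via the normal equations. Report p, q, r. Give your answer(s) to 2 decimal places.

p = -2.04, q = -0.93, r = 4.07

Sums needed: Σt^2·t^2 = 13714, Σt^2·t = 1566, Σt^2 = 190, Σt·t = 190, Σt = 24, Σ1 = 5.
And Σt^2·s = -28619, Σt·s = -3269, Σs = -389.
Solving the 3×3 system (Gaussian elimination) gives p = -36947/18136, q = -16841/18136, r = 36921/9068.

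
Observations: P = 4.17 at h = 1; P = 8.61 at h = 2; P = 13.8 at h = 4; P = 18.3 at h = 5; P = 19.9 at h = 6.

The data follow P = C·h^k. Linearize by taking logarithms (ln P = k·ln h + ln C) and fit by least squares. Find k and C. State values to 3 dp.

Let Y = ln P. Fitting Y = k·ln h + ln C by least squares:
Σln h = 5.4806, Σ(ln h)² = 8.2030, Σln P = 12.1031, Σln h·ln P = 15.1680.
Normal system: [[8.2030, 5.4806]; [5.4806, 5]]·[k, ln C]ᵀ = [15.1680, 12.1031]ᵀ.
Δ = 8.2030·5 − (5.4806)² = 10.9774; k = (15.1680·5 − 5.4806·12.1031)/10.9774 = 0.86606, ln C = (8.2030·12.1031 − 5.4806·15.1680)/10.9774 = 1.47132, so C = exp(1.47132) = 4.35497.

k = 0.866, C = 4.355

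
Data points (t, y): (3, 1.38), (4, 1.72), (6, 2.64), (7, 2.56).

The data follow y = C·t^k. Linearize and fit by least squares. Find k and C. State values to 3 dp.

k = 0.801, C = 0.575

With ln yᵢ as the transformed response and ln tᵢ as the regressor:
Σln t = 6.2226, Σ(ln t)² = 10.1257, Σln y = 2.7752, Σln t·ln y = 4.6742.
Equations: 10.1257·k + 6.2226·ln C = 4.6742;  6.2226·k + 4·ln C = 2.7752.
Solving (det = 1.7825): k = 0.80119, ln C = -0.55257, so C = exp(-0.55257) = 0.57547.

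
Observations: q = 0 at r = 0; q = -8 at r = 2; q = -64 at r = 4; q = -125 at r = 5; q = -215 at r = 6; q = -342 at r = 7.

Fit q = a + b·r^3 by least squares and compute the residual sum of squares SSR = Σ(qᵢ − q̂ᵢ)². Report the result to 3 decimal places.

SSR = 0.272

Forming AᵀA = [[6, 756]; [756, 184090]] and Aᵀq = [-754, -183531]ᵀ gives AᵀA·[a, b]ᵀ = Aᵀq.
Eliminating b: 184090·(row 1) − 756·(row 2) gives 533004·a = 184090·(-754) − 756·(-183531) = -54424, so a = -13606/133251.
Then b = ((-183531) − 756·(-13606/133251))/184090 = -88527/88834.
Residuals: 13606/133251, 9922/133251, -15866/133251, -87913/266502, 47389/133251, -22189/266502; SSR = 72589/266502.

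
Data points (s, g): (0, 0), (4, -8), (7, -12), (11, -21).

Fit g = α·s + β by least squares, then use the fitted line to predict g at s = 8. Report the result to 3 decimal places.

The normal system MᵀM·[α, β]ᵀ = Mᵀg is [[186, 22]; [22, 4]]·[α, β]ᵀ = [-347, -41]ᵀ.
Δ = 186·4 − 22² = 260.
α = ((-347)·4 − 22·(-41))/260 = -243/130; β = (186·(-41) − 22·(-347))/260 = 2/65.
At s = 8: ĝ = (-243/130)·(8) + (2/65)·(1) = -194/13.

ĝ = -14.923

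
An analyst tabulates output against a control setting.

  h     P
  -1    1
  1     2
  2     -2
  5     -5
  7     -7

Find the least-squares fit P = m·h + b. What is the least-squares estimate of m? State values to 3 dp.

m = -1.132

Sums needed: Σh·h = 80, Σh = 14, Σ1 = 5.
And Σh·P = -77, ΣP = -11.
det = 80·5 − 14² = 204.
m = ((-77)·5 − 14·(-11))/204 = -77/68; b = (80·(-11) − 14·(-77))/204 = 33/34.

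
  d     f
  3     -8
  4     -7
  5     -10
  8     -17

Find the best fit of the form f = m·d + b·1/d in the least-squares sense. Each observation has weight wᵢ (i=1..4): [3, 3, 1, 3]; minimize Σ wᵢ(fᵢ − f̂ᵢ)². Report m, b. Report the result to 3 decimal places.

Entries of XᵀWX: Σwᵢ·d·d = 292, Σwᵢ·d·1/d = 10, Σwᵢ·1/d·1/d = 2917/4800.
And Σwᵢ·d·f = -614, Σwᵢ·1/d·f = -173/8.
Eliminating b: (2917/4800)·(row 1) − 10·(row 2) gives (92941/1200)·m = (2917/4800)·(-614) − 10·(-173/8) = -376519/2400, so m = -376519/185882.
Then b = ((-173/8) − 10·(-376519/185882))/(2917/4800) = -209400/92941.

m = -2.026, b = -2.253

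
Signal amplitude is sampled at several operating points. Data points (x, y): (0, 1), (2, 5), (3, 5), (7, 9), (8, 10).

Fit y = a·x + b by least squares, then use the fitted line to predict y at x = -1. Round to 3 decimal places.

ŷ = 0.783

From the data, Σx·x = 126, Σx = 20, Σ1 = 5.
For Aᵀy: Σx·y = 168, Σy = 30.
Determinant 126·5 − 20² = 230.
a = (168·5 − 20·30)/230 = 24/23; b = (126·30 − 20·168)/230 = 42/23.
At x = -1: ŷ = (24/23)·(-1) + (42/23)·(1) = 18/23.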